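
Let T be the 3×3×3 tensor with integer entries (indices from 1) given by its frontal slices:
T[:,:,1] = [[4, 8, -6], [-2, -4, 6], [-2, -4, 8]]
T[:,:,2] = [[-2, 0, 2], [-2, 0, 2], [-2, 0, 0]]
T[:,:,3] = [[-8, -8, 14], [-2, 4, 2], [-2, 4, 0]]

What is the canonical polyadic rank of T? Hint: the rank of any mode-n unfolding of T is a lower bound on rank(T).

Lower bound: the mode-3 unfolding of T (rows indexed by k, columns by (i,j) = (1,1), (1,2), (1,3), (2,1), (2,2), (2,3), (3,1), (3,2), (3,3)) is [[4, 8, -6, -2, -4, 6, -2, -4, 8], [-2, 0, 2, -2, 0, 2, -2, 0, 0], [-8, -8, 14, -2, 4, 2, -2, 4, 0]].
There the 3×3 minor on rows k ∈ {1, 2, 3}, columns (i,j) ∈ {(1,1), (1,2), (1,3)} is det [[4, 8, -6], [-2, 0, 2], [-8, -8, 14]] = 64 ≠ 0, so this unfolding has rank ≥ 3; CP rank is at least every unfolding rank, so rank(T) ≥ 3. (Unfolding ranks only ever bound the CP rank from below — rank(T) can be strictly larger than all of them — so the matching upper bound has to come from an explicit 3-term decomposition.)
Upper bound: T is a sum of 3 rank-1 terms, T = [1, 1, 1] (x) [1, 0, -2] (x) [0, -2, -4] + [1, 1, 2] (x) [0, 0, 1] (x) [2, -2, -2] + [2, -1, -1] (x) [1, 2, -2] (x) [2, 0, -2] (written with every a and b primitive with positive leading entry and the scale carried by c; CP decompositions are not unique, and this one is verified by expanding entrywise), so rank(T) ≤ 3.
These bounds meet, so rank(T) = 3.

3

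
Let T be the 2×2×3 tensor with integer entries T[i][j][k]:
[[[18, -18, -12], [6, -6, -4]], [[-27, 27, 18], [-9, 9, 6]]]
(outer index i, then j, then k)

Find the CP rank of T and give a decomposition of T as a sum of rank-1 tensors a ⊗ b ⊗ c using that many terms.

rank(T) = 1

Lower bound: T ≠ 0 (e.g. T[0,0,0] = 18), so rank(T) ≥ 1.
Upper bound: the mode-1 fibre T[:,0,0] = [18, -27] gives a = (2, -3) (primitive direction); the mode-2 fibre T[0,:,0] = [18, 6] gives b = (3, 1); then c[k] = T[0,0,k] / (a[0]·b[0]) = [18, -18, -12] / 6 = (3, -3, -2).
Expanding (2, -3) ⊗ (3, 1) ⊗ (3, -3, -2) reproduces all 12 entries of T, so T = (2, -3) ⊗ (3, 1) ⊗ (3, -3, -2) and rank(T) ≤ 1.
These bounds meet, so rank(T) = 1.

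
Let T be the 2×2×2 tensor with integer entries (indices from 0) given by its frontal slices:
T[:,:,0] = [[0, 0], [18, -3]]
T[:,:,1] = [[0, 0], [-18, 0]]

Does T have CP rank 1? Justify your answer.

No

The mode-2 unfolding of T (rows indexed by j, columns by (i,k) = (0,0), (0,1), (1,0), (1,1)) is [[0, 0, 18, -18], [0, 0, -3, 0]].
There the 2×2 minor on rows j ∈ {0, 1}, columns (i,k) ∈ {(1,0), (1,1)} is det [[18, -18], [-3, 0]] = -54 ≠ 0, so this unfolding has rank ≥ 2; CP rank is at least every unfolding rank, so rank(T) ≥ 2.
In particular rank(T) ≥ 2 > 1, so T is not rank-1.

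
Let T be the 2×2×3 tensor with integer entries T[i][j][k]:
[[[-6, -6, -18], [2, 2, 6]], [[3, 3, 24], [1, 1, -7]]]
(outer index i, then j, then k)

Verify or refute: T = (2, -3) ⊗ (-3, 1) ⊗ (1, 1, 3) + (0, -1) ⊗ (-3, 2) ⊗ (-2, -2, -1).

Yes

Reconstruct entrywise from the claimed factors. For example, T[0,0,1] = -6 and Σₗ aₗ[0]bₗ[0]cₗ[1] = (2)·(-3)·(1) + (0)·(-3)·(-2) = -6; checking all 12 entries, every one matches. The claim holds.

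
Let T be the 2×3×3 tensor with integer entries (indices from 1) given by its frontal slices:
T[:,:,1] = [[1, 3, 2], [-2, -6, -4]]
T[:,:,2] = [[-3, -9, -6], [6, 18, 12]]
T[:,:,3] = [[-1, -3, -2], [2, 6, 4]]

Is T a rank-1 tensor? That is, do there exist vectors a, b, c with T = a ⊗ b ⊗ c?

If T = a ⊗ b ⊗ c then every fibre of T is a multiple of the corresponding factor, so read the factors off the fibres through the nonzero entry T[1,1,1] = 1.
The mode-1 fibre T[:,1,1] = [1, -2] gives a = [1, -2] (primitive direction); the mode-2 fibre T[1,:,1] = [1, 3, 2] gives b = [1, 3, 2]; then c[k] = T[1,1,k] / (a[1]·b[1]) = [1, -3, -1] / 1 = [1, -3, -1].
Expanding [1, -2] ⊗ [1, 3, 2] ⊗ [1, -3, -1] reproduces all 18 entries of T, so T = [1, -2] ⊗ [1, 3, 2] ⊗ [1, -3, -1] and rank(T) ≤ 1.
Equivalently every frontal slice T[:,:,k] is c[k] times the rank-1 matrix [1, -2] ⊗ [1, 3, 2]. So T has rank 1 (it is nonzero).

Yes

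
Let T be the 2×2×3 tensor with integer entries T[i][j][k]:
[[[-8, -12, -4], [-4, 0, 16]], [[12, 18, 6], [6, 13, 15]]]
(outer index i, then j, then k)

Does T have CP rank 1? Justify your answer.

No

The mode-2 unfolding of T (rows indexed by j, columns by (i,k) = (0,0), (0,1), (0,2), (1,0), (1,1), (1,2)) is [[-8, -12, -4, 12, 18, 6], [-4, 0, 16, 6, 13, 15]].
There the 2×2 minor on rows j ∈ {0, 1}, columns (i,k) ∈ {(0,0), (0,1)} is det [[-8, -12], [-4, 0]] = -48 ≠ 0, so this unfolding has rank ≥ 2; CP rank is at least every unfolding rank, so rank(T) ≥ 2.
In particular rank(T) ≥ 2 > 1, so T is not rank-1.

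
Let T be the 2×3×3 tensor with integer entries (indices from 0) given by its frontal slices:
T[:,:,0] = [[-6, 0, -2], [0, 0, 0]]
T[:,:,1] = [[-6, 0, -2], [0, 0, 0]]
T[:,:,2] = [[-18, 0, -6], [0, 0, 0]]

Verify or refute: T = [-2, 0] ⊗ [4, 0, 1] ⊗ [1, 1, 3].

No

Reconstruct entry (0,0,0) from the claimed factors: Σₗ aₗ[0]bₗ[0]cₗ[0] = (-2)·(4)·(1) = -8, but T[0,0,0] = -6. The claim is false.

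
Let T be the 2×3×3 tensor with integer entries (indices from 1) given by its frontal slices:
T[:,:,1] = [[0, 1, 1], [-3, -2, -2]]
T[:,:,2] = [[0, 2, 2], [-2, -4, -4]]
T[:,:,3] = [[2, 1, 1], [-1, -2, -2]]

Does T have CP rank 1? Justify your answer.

No

The mode-3 unfolding of T (rows indexed by k, columns by (i,j) = (1,1), (1,2), (1,3), (2,1), (2,2), (2,3)) is [[0, 1, 1, -3, -2, -2], [0, 2, 2, -2, -4, -4], [2, 1, 1, -1, -2, -2]].
There the 3×3 minor on rows k ∈ {1, 2, 3}, columns (i,j) ∈ {(1,1), (1,2), (2,1)} is det [[0, 1, -3], [0, 2, -2], [2, 1, -1]] = 8 ≠ 0, so this unfolding has rank ≥ 3; CP rank is at least every unfolding rank, so rank(T) ≥ 3.
In particular rank(T) ≥ 3 > 1, so T is not rank-1.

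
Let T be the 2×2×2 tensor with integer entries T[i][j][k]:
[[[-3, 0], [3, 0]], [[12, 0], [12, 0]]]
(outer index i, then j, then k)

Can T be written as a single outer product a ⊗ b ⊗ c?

No

The mode-2 unfolding of T (rows indexed by j, columns by (i,k) = (0,0), (0,1), (1,0), (1,1)) is [[-3, 0, 12, 0], [3, 0, 12, 0]].
There the 2×2 minor on rows j ∈ {0, 1}, columns (i,k) ∈ {(0,0), (1,0)} is det [[-3, 12], [3, 12]] = -72 ≠ 0, so this unfolding has rank ≥ 2; CP rank is at least every unfolding rank, so rank(T) ≥ 2.
In particular rank(T) ≥ 2 > 1, so T is not rank-1.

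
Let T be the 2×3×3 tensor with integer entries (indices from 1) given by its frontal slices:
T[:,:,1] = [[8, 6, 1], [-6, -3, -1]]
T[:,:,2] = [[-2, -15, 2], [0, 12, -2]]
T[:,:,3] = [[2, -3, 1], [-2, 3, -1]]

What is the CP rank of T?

Lower bound: in the mode-2 unfolding of T (rows indexed by j, columns by (i,k)) the 2×2 minor on rows j ∈ {1, 2}, columns (i,k) ∈ {(1,1), (1,2)} is det [[8, -2], [6, -15]] = -108 ≠ 0, so that unfolding has rank ≥ 2 and hence rank(T) ≥ 2 (CP rank is at least every unfolding rank, though it can be larger).
Upper bound: with S_k = T[:,:,k], the two rank-1 terms a₁b₁ᵀ, a₂b₂ᵀ are the rank-1 members of the pencil x·S₁ + y·S₂.
The 2×2 minor of x·S₁ + y·S₂ on rows {1,2}, columns {1,2} is 12·x² + 12·xy − 24·y² = 12·(x + 2·y)(x − y), vanishing at (x:y) = (2:-1) and (1:1).
M₁ = 2·S₁ − S₂ = [[18, 27, 0], [-12, -18, 0]] = 3·[3, -2][2, 3, 0]ᵀ and M₂ = S₁ + S₂ = [[6, -9, 3], [-6, 9, -3]] = 3·[1, -1][2, -3, 1]ᵀ, so take a₁ = [3, -2], b₁ = [2, 3, 0], a₂ = [1, -1], b₂ = [2, -3, 1].
Each slice is an integer combination of E₁ = a₁b₁ᵀ and E₂ = a₂b₂ᵀ: S₁ = E₁ + E₂, S₂ = −E₁ + 2·E₂, S₃ = E₂; reading off coefficients, c₁ = [1, -1, 0] and c₂ = [1, 2, 1].
Hence T = [3, -2] ⊗ [2, 3, 0] ⊗ [1, -1, 0] + [1, -1] ⊗ [2, -3, 1] ⊗ [1, 2, 1], so rank(T) ≤ 2.
These bounds meet, so rank(T) = 2.

2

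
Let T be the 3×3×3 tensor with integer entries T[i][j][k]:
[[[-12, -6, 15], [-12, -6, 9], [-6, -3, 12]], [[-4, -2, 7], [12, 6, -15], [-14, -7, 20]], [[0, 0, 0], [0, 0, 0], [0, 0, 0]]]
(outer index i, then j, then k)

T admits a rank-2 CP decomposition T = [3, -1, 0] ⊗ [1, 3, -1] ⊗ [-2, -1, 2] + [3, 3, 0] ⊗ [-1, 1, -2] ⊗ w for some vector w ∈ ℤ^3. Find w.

Subtract the known terms from T to get the rank-1 residual R = [3, 3, 0] ⊗ [-1, 1, -2] ⊗ w, so R[i,j,k] = a[i]·b[j]·w[k]. Pick indices with nonzero a[0]·b[0] = (3)·(-1) = -3. Only the fibre through (0,0,·) is needed: R[0,0,:] = T[0,0,:] − Σₗ aₗ[0]bₗ[0]cₗ = [-12, -6, 15] − (3)·(1)·[-2, -1, 2] = [-6, -3, 9]. Then w[k] = R[0,0,k] / -3 for each k, giving w = [-6, -3, 9] / -3 = [2, 1, -3].

w = [2, 1, -3]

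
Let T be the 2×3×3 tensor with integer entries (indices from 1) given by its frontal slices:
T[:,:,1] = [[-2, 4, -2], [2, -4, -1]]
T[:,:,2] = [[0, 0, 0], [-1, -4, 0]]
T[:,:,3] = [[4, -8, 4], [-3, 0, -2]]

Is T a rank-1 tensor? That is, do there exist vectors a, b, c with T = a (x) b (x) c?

No

The mode-2 unfolding of T (rows indexed by j, columns by (i,k) = (1,1), (1,2), (1,3), (2,1), (2,2), (2,3)) is [[-2, 0, 4, 2, -1, -3], [4, 0, -8, -4, -4, 0], [-2, 0, 4, -1, 0, -2]].
There the 3×3 minor on rows j ∈ {1, 2, 3}, columns (i,k) ∈ {(1,1), (2,1), (2,2)} is det [[-2, 2, -1], [4, -4, -4], [-2, -1, 0]] = 36 ≠ 0, so this unfolding has rank ≥ 3; CP rank is at least every unfolding rank, so rank(T) ≥ 3.
In particular rank(T) ≥ 3 > 1, so T is not rank-1.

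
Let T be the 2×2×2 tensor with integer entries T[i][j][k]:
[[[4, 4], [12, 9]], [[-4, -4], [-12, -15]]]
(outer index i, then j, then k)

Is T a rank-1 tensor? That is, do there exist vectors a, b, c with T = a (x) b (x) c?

The mode-3 unfolding of T (rows indexed by k, columns by (i,j) = (0,0), (0,1), (1,0), (1,1)) is [[4, 12, -4, -12], [4, 9, -4, -15]].
There the 2×2 minor on rows k ∈ {0, 1}, columns (i,j) ∈ {(0,0), (0,1)} is det [[4, 12], [4, 9]] = -12 ≠ 0, so this unfolding has rank ≥ 2; CP rank is at least every unfolding rank, so rank(T) ≥ 2.
In particular rank(T) ≥ 2 > 1, so T is not rank-1.

No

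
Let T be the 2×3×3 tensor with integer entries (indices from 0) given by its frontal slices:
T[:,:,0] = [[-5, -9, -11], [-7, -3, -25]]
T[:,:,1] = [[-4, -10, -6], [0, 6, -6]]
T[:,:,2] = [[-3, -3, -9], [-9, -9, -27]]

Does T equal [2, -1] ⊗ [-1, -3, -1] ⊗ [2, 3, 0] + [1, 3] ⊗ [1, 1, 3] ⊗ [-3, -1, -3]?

Reconstruct entry (0,0,0) from the claimed factors: Σₗ aₗ[0]bₗ[0]cₗ[0] = (2)·(-1)·(2) + (1)·(1)·(-3) = -7, but T[0,0,0] = -5. The claim is false.

No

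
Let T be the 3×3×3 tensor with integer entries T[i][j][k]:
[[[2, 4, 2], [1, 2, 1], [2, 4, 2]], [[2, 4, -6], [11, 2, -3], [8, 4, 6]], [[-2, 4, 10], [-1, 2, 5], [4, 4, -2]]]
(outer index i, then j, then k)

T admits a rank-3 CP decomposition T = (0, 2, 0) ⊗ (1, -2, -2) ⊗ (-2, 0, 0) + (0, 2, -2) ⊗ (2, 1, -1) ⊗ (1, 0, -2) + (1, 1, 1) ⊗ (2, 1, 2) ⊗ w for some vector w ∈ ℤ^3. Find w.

w = (1, 2, 1)

Subtract the known terms from T to get the rank-1 residual R = (1, 1, 1) ⊗ (2, 1, 2) ⊗ w, so R[i,j,k] = a[i]·b[j]·w[k]. Pick indices with nonzero a[0]·b[0] = (1)·(2) = 2. Only the fibre through (0,0,·) is needed: R[0,0,:] = T[0,0,:] − Σₗ aₗ[0]bₗ[0]cₗ = [2, 4, 2] − (0)·(1)·(-2, 0, 0) − (0)·(2)·(1, 0, -2) = [2, 4, 2]. Then w[k] = R[0,0,k] / 2 for each k, giving w = [2, 4, 2] / 2 = (1, 2, 1).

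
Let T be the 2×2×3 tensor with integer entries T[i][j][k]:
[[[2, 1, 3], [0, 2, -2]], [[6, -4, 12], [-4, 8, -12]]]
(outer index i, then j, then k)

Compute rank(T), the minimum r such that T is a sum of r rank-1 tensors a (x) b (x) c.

3

Lower bound: the mode-3 unfolding of T (rows indexed by k, columns by (i,j) = (0,0), (0,1), (1,0), (1,1)) is [[2, 0, 6, -4], [1, 2, -4, 8], [3, -2, 12, -12]].
There the 3×3 minor on rows k ∈ {0, 1, 2}, columns (i,j) ∈ {(0,0), (0,1), (1,0)} is det [[2, 0, 6], [1, 2, -4], [3, -2, 12]] = -16 ≠ 0, so this unfolding has rank ≥ 3; CP rank is at least every unfolding rank, so rank(T) ≥ 3. (Flattening ranks never certify an upper bound on CP rank; for that we must actually write T with 3 rank-1 terms.)
Upper bound: T is a sum of 3 rank-1 terms, T = (0, 1) (x) (1, -1) (x) (4, -4, 8) + (1, 1) (x) (1, 0) (x) (2, 2, 2) + (1, 2) (x) (1, -2) (x) (0, -1, 1) (one valid choice — decompositions are not unique — normalised so each a, b is primitive with positive first nonzero entry; check it by expanding all entries), so rank(T) ≤ 3.
These bounds meet, so rank(T) = 3.
Check entry T[0,0,2] = 3: (0)·(1)·(8) + (1)·(1)·(2) + (1)·(1)·(1) = 3.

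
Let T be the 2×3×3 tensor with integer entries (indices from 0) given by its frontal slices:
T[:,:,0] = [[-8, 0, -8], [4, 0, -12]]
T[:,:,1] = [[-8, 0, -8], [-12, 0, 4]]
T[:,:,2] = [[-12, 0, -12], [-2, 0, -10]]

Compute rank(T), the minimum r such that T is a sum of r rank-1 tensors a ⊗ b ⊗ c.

2

Lower bound: the mode-2 unfolding of T (rows indexed by j, columns by (i,k) = (0,0), (0,1), (0,2), (1,0), (1,1), (1,2)) is [[-8, -8, -12, 4, -12, -2], [0, 0, 0, 0, 0, 0], [-8, -8, -12, -12, 4, -10]].
There the 2×2 minor on rows j ∈ {0, 2}, columns (i,k) ∈ {(0,0), (1,0)} is det [[-8, 4], [-8, -12]] = 128 ≠ 0, so this unfolding has rank ≥ 2; CP rank is at least every unfolding rank, so rank(T) ≥ 2. (Flattening ranks never certify an upper bound on CP rank; for that we must actually write T with 2 rank-1 terms.)
Upper bound — finding two terms. Write S_k = T[:,:,k] for the frontal slices: S₀ = [[-8, 0, -8], [4, 0, -12]], S₁ = [[-8, 0, -8], [-12, 0, 4]], S₂ = [[-12, 0, -12], [-2, 0, -10]].
If T = a₁ ⊗ b₁ ⊗ c₁ + a₂ ⊗ b₂ ⊗ c₂ then each S_k = c₁[k]·a₁b₁ᵀ + c₂[k]·a₂b₂ᵀ. S₀ and S₁ are linearly independent, so a₁b₁ᵀ and a₂b₂ᵀ must span the same plane of matrices: they are the rank-1 matrices of the form x·S₀ + y·S₁.
The 2×2 minor of x·S₀ + y·S₁ on rows {0,1}, columns {0,2} is 128·x² − 128·y² = 128·(x − y)(x + y), vanishing at (x:y) = (1:1) and (1:-1).
M₁ = S₀ + S₁ = [[-16, 0, -16], [-8, 0, -8]] = (-8)·(2, 1)(1, 0, 1)ᵀ and M₂ = S₀ − S₁ = [[0, 0, 0], [16, 0, -16]] = 16·(0, 1)(1, 0, -1)ᵀ, so take a₁ = (2, 1), b₁ = (1, 0, 1), a₂ = (0, 1), b₂ = (1, 0, -1).
Each slice is an integer combination of E₁ = a₁b₁ᵀ and E₂ = a₂b₂ᵀ: S₀ = −4·E₁ + 8·E₂, S₁ = −4·E₁ − 8·E₂, S₂ = −6·E₁ + 4·E₂; reading off coefficients, c₁ = (-4, -4, -6) and c₂ = (8, -8, 4).
Hence T = (2, 1) ⊗ (1, 0, 1) ⊗ (-4, -4, -6) + (0, 1) ⊗ (1, 0, -1) ⊗ (8, -8, 4), so rank(T) ≤ 2.
These bounds meet, so rank(T) = 2.
Check entry T[1,2,1] = 4: (1)·(1)·(-4) + (1)·(-1)·(-8) = 4.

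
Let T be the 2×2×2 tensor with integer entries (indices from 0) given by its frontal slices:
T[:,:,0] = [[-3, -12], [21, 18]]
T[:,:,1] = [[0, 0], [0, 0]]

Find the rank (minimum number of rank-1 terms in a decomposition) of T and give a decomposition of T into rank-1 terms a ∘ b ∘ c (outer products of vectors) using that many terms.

Lower bound: the mode-1 unfolding of T (rows indexed by i, columns by (j,k) = (0,0), (0,1), (1,0), (1,1)) is [[-3, 0, -12, 0], [21, 0, 18, 0]].
There the 2×2 minor on rows i ∈ {0, 1}, columns (j,k) ∈ {(0,0), (1,0)} is det [[-3, -12], [21, 18]] = 198 ≠ 0, so this unfolding has rank ≥ 2; CP rank is at least every unfolding rank, so rank(T) ≥ 2. (Flattening ranks never certify an upper bound on CP rank; for that we must actually write T with 2 rank-1 terms.)
Upper bound — finding two terms. Every mode-3 slice of T is a multiple of one matrix: T[:,:,k] = c[k]·M with c = [1, 0] and M = [[-3, -12], [21, 18]] (rows indexed by i, columns by j). So it suffices to write M as a sum of two rank-1 matrices.
Splitting M by its rows (i = 0, 1), M = [1, 0][-3, -12]ᵀ + [0, 1][21, 18]ᵀ.
Hence T = [1, 0] ∘ [-3, -12] ∘ [1, 0] + [0, 1] ∘ [21, 18] ∘ [1, 0], so rank(T) ≤ 2.
These bounds meet, so rank(T) = 2.

rank(T) = 2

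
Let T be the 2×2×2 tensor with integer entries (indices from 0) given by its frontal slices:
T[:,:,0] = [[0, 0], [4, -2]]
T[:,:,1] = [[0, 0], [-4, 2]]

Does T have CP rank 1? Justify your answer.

If T = a ∘ b ∘ c then every fibre of T is a multiple of the corresponding factor, so read the factors off the fibres through the nonzero entry T[1,0,0] = 4.
The mode-1 fibre T[:,0,0] = [0, 4] gives a = [0, 1] (primitive direction); the mode-2 fibre T[1,:,0] = [4, -2] gives b = [2, -1]; then c[k] = T[1,0,k] / (a[1]·b[0]) = [4, -4] / 2 = [2, -2].
Expanding [0, 1] ∘ [2, -1] ∘ [2, -2] reproduces all 8 entries of T, so T = [0, 1] ∘ [2, -1] ∘ [2, -2] and rank(T) ≤ 1.
Equivalently every frontal slice T[:,:,k] is c[k] times the rank-1 matrix [0, 1] ∘ [2, -1]. So T has rank 1 (it is nonzero).

Yes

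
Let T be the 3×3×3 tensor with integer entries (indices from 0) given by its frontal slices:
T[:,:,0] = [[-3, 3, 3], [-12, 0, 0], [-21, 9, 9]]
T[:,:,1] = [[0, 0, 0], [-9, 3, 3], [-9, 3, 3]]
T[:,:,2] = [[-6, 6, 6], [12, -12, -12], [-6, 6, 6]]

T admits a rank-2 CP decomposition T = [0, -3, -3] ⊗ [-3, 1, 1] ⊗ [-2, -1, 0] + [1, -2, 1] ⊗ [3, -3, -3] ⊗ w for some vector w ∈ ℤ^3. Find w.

w = [-1, 0, -2]

Subtract the known terms from T to get the rank-1 residual R = [1, -2, 1] ⊗ [3, -3, -3] ⊗ w, so R[i,j,k] = a[i]·b[j]·w[k]. Pick indices with nonzero a[0]·b[0] = (1)·(3) = 3. Only the fibre through (0,0,·) is needed: R[0,0,:] = T[0,0,:] − Σₗ aₗ[0]bₗ[0]cₗ = [-3, 0, -6] − (0)·(-3)·[-2, -1, 0] = [-3, 0, -6]. Then w[k] = R[0,0,k] / 3 for each k, giving w = [-3, 0, -6] / 3 = [-1, 0, -2].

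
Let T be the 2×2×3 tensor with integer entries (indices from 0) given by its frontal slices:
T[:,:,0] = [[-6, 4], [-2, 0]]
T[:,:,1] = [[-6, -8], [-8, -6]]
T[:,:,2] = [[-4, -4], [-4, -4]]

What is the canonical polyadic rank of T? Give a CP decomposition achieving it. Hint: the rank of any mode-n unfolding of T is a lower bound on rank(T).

Lower bound: the mode-3 unfolding of T (rows indexed by k, columns by (i,j) = (0,0), (0,1), (1,0), (1,1)) is [[-6, 4, -2, 0], [-6, -8, -8, -6], [-4, -4, -4, -4]].
There the 3×3 minor on rows k ∈ {0, 1, 2}, columns (i,j) ∈ {(0,0), (0,1), (1,0)} is det [[-6, 4, -2], [-6, -8, -8], [-4, -4, -4]] = 48 ≠ 0, so this unfolding has rank ≥ 3; CP rank is at least every unfolding rank, so rank(T) ≥ 3. (This is only a lower bound: in general the CP rank may exceed every unfolding rank, so we still need to exhibit 3 rank-1 terms summing to T.)
Upper bound: T is a sum of 3 rank-1 terms, T = [1, 1] ⊗ [1, -2] ⊗ [2, -2, 0] + [1, 1] ⊗ [1, 1] ⊗ [0, -8, -4] + [2, 1] ⊗ [1, -1] ⊗ [-4, 2, 0] (written with every a and b primitive with positive leading entry and the scale carried by c; CP decompositions are not unique, and this one is verified by expanding entrywise), so rank(T) ≤ 3.
These bounds meet, so rank(T) = 3.

rank(T) = 3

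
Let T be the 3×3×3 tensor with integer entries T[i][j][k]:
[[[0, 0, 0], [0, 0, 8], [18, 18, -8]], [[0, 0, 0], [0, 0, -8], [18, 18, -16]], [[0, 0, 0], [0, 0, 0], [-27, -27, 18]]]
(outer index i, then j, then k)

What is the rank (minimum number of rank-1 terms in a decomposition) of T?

2

Lower bound: the mode-1 unfolding of T (rows indexed by i, columns by (j,k) = (0,0), (0,1), (0,2), (1,0), (1,1), (1,2), (2,0), (2,1), (2,2)) is [[0, 0, 0, 0, 0, 8, 18, 18, -8], [0, 0, 0, 0, 0, -8, 18, 18, -16], [0, 0, 0, 0, 0, 0, -27, -27, 18]].
There the 2×2 minor on rows i ∈ {0, 1}, columns (j,k) ∈ {(1,2), (2,0)} is det [[8, 18], [-8, 18]] = 288 ≠ 0, so this unfolding has rank ≥ 2; CP rank is at least every unfolding rank, so rank(T) ≥ 2. (Unfolding ranks only ever bound the CP rank from below — rank(T) can be strictly larger than all of them — so the matching upper bound has to come from an explicit 2-term decomposition.)
Upper bound — finding two terms. Write S_k = T[:,:,k] for the frontal slices: S₀ = [[0, 0, 18], [0, 0, 18], [0, 0, -27]], S₁ = [[0, 0, 18], [0, 0, 18], [0, 0, -27]], S₂ = [[0, 8, -8], [0, -8, -16], [0, 0, 18]].
If T = a₁ (x) b₁ (x) c₁ + a₂ (x) b₂ (x) c₂ then each S_k = c₁[k]·a₁b₁ᵀ + c₂[k]·a₂b₂ᵀ. S₀ and S₂ are linearly independent, so a₁b₁ᵀ and a₂b₂ᵀ must span the same plane of matrices: they are the rank-1 matrices of the form x·S₀ + y·S₂.
The 2×2 minor of x·S₀ + y·S₂ on rows {0,1}, columns {1,2} is 288·xy − 192·y² = 96·(3·x − 2·y)(y), vanishing at (x:y) = (2:3) and (1:0).
M₁ = 2·S₀ + 3·S₂ = [[0, 24, 12], [0, -24, -12], [0, 0, 0]] = 12·[1, -1, 0][0, 2, 1]ᵀ and M₂ = S₀ = [[0, 0, 18], [0, 0, 18], [0, 0, -27]] = 9·[2, 2, -3][0, 0, 1]ᵀ, so take a₁ = [1, -1, 0], b₁ = [0, 2, 1], a₂ = [2, 2, -3], b₂ = [0, 0, 1].
Each slice is an integer combination of E₁ = a₁b₁ᵀ and E₂ = a₂b₂ᵀ: S₀ = 9·E₂, S₁ = 9·E₂, S₂ = 4·E₁ − 6·E₂; reading off coefficients, c₁ = [0, 0, 4] and c₂ = [9, 9, -6].
Hence T = [1, -1, 0] (x) [0, 2, 1] (x) [0, 0, 4] + [2, 2, -3] (x) [0, 0, 1] (x) [9, 9, -6], so rank(T) ≤ 2.
These bounds meet, so rank(T) = 2.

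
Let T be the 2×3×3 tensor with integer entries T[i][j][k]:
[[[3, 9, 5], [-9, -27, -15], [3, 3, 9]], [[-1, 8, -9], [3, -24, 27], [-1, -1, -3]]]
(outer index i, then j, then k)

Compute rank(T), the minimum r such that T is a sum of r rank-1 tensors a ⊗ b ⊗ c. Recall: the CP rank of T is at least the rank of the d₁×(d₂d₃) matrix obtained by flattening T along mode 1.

Lower bound: the mode-3 unfolding of T (rows indexed by k, columns by (i,j) = (0,0), (0,1), (0,2), (1,0), (1,1), (1,2)) is [[3, -9, 3, -1, 3, -1], [9, -27, 3, 8, -24, -1], [5, -15, 9, -9, 27, -3]].
There the 2×2 minor on rows k ∈ {0, 1}, columns (i,j) ∈ {(0,0), (0,2)} is det [[3, 3], [9, 3]] = -18 ≠ 0, so this unfolding has rank ≥ 2; CP rank is at least every unfolding rank, so rank(T) ≥ 2. (Flattening ranks never certify an upper bound on CP rank; for that we must actually write T with 2 rank-1 terms.)
Upper bound — finding two terms. Write S_k = T[:,:,k] for the frontal slices: S₀ = [[3, -9, 3], [-1, 3, -1]], S₁ = [[9, -27, 3], [8, -24, -1]], S₂ = [[5, -15, 9], [-9, 27, -3]].
If T = a₁ ⊗ b₁ ⊗ c₁ + a₂ ⊗ b₂ ⊗ c₂ then each S_k = c₁[k]·a₁b₁ᵀ + c₂[k]·a₂b₂ᵀ. S₀ and S₁ are linearly independent, so a₁b₁ᵀ and a₂b₂ᵀ must span the same plane of matrices: they are the rank-1 matrices of the form x·S₀ + y·S₁.
The 2×2 minor of x·S₀ + y·S₁ on rows {0,1}, columns {0,2} is −33·xy − 33·y² = (-33)·(y)(x + y), vanishing at (x:y) = (1:0) and (1:-1).
M₁ = S₀ = [[3, -9, 3], [-1, 3, -1]] = [3, -1][1, -3, 1]ᵀ and M₂ = S₀ − S₁ = [[-6, 18, 0], [-9, 27, 0]] = (-3)·[2, 3][1, -3, 0]ᵀ, so take a₁ = [3, -1], b₁ = [1, -3, 1], a₂ = [2, 3], b₂ = [1, -3, 0].
Each slice is an integer combination of E₁ = a₁b₁ᵀ and E₂ = a₂b₂ᵀ: S₀ = E₁, S₁ = E₁ + 3·E₂, S₂ = 3·E₁ − 2·E₂; reading off coefficients, c₁ = [1, 1, 3] and c₂ = [0, 3, -2].
Hence T = [3, -1] ⊗ [1, -3, 1] ⊗ [1, 1, 3] + [2, 3] ⊗ [1, -3, 0] ⊗ [0, 3, -2], so rank(T) ≤ 2.
These bounds meet, so rank(T) = 2.

2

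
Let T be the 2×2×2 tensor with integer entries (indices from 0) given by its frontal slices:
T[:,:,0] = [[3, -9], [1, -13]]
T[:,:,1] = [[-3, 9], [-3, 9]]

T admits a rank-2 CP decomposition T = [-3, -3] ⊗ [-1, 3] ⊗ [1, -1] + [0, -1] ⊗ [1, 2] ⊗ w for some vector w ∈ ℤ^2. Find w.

w = [2, 0]

Subtract the known terms from T to get the rank-1 residual R = [0, -1] ⊗ [1, 2] ⊗ w, so R[i,j,k] = a[i]·b[j]·w[k]. Pick indices with nonzero a[1]·b[0] = (-1)·(1) = -1. Only the fibre through (1,0,·) is needed: R[1,0,:] = T[1,0,:] − Σₗ aₗ[1]bₗ[0]cₗ = [1, -3] − (-3)·(-1)·[1, -1] = [-2, 0]. Then w[k] = R[1,0,k] / -1 for each k, giving w = [-2, 0] / -1 = [2, 0].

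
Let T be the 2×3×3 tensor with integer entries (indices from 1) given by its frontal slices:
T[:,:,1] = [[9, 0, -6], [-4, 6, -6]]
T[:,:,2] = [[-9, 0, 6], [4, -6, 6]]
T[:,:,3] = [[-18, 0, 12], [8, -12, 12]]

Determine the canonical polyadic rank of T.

2

Lower bound: the mode-1 unfolding of T (rows indexed by i, columns by (j,k) = (1,1), (1,2), (1,3), (2,1), (2,2), (2,3), (3,1), (3,2), (3,3)) is [[9, -9, -18, 0, 0, 0, -6, 6, 12], [-4, 4, 8, 6, -6, -12, -6, 6, 12]].
There the 2×2 minor on rows i ∈ {1, 2}, columns (j,k) ∈ {(1,1), (2,1)} is det [[9, 0], [-4, 6]] = 54 ≠ 0, so this unfolding has rank ≥ 2; CP rank is at least every unfolding rank, so rank(T) ≥ 2. (This is only a lower bound: in general the CP rank may exceed every unfolding rank, so we still need to exhibit 2 rank-1 terms summing to T.)
Upper bound — finding two terms. Every mode-3 slice of T is a multiple of one matrix: T[:,:,k] = c[k]·M with c = (1, -1, -2) and M = [[9, 0, -6], [-4, 6, -6]] (rows indexed by i, columns by j). So it suffices to write M as a sum of two rank-1 matrices.
Splitting M by its rows (i = 1, 2), M = (1, 0)(9, 0, -6)ᵀ + (0, 1)(-4, 6, -6)ᵀ.
Hence T = (1, 0) ⊗ (9, 0, -6) ⊗ (1, -1, -2) + (0, 1) ⊗ (-4, 6, -6) ⊗ (1, -1, -2), so rank(T) ≤ 2.
These bounds meet, so rank(T) = 2.
Check entry T[2,3,3] = 12: (0)·(-6)·(-2) + (1)·(-6)·(-2) = 12.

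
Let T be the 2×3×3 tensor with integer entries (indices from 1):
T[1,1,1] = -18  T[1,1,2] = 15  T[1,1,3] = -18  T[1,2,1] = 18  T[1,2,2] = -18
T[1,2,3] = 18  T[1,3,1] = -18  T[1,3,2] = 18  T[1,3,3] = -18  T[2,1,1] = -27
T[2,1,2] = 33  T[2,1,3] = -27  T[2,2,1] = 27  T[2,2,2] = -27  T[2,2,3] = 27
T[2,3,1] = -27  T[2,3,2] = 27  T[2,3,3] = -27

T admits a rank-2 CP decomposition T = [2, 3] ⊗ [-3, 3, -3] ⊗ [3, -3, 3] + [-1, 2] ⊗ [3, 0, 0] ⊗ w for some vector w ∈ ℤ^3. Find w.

Subtract the known terms from T to get the rank-1 residual R = [-1, 2] ⊗ [3, 0, 0] ⊗ w, so R[i,j,k] = a[i]·b[j]·w[k]. Pick indices with nonzero a[1]·b[1] = (-1)·(3) = -3. Only the fibre through (1,1,·) is needed: R[1,1,:] = T[1,1,:] − Σₗ aₗ[1]bₗ[1]cₗ = [-18, 15, -18] − (2)·(-3)·[3, -3, 3] = [0, -3, 0]. Then w[k] = R[1,1,k] / -3 for each k, giving w = [0, -3, 0] / -3 = [0, 1, 0].

w = [0, 1, 0]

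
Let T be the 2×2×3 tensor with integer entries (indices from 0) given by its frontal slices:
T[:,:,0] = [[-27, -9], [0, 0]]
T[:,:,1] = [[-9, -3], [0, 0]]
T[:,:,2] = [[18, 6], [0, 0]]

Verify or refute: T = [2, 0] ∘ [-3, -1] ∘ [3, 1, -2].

Reconstruct entry (0,0,0) from the claimed factors: Σₗ aₗ[0]bₗ[0]cₗ[0] = (2)·(-3)·(3) = -18, but T[0,0,0] = -27. The claim is false.

No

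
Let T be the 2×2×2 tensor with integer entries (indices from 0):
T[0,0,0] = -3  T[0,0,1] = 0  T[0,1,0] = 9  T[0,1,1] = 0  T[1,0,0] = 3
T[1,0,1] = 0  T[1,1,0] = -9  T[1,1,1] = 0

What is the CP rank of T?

Lower bound: T ≠ 0 (e.g. T[0,0,0] = -3), so rank(T) ≥ 1.
Upper bound: if T = a (x) b (x) c then every fibre of T is a multiple of the corresponding factor, so read the factors off the fibres through the nonzero entry T[0,0,0] = -3.
The mode-1 fibre T[:,0,0] = [-3, 3] gives a = [1, -1] (primitive direction); the mode-2 fibre T[0,:,0] = [-3, 9] gives b = [1, -3]; then c[k] = T[0,0,k] / (a[0]·b[0]) = [-3, 0] / 1 = [-3, 0].
Expanding [1, -1] (x) [1, -3] (x) [-3, 0] reproduces all 8 entries of T, so T = [1, -1] (x) [1, -3] (x) [-3, 0] and rank(T) ≤ 1.
These bounds meet, so rank(T) = 1.
Check entry T[1,0,1] = 0: (-1)·(1)·(0) = 0.

1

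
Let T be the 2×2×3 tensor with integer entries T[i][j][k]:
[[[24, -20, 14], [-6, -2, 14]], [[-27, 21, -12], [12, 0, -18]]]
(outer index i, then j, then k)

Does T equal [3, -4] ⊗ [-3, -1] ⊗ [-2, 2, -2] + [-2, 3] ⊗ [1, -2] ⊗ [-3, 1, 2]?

Reconstruct entry (1,0,0) from the claimed factors: Σₗ aₗ[1]bₗ[0]cₗ[0] = (-4)·(-3)·(-2) + (3)·(1)·(-3) = -33, but T[1,0,0] = -27. The claim is false.

No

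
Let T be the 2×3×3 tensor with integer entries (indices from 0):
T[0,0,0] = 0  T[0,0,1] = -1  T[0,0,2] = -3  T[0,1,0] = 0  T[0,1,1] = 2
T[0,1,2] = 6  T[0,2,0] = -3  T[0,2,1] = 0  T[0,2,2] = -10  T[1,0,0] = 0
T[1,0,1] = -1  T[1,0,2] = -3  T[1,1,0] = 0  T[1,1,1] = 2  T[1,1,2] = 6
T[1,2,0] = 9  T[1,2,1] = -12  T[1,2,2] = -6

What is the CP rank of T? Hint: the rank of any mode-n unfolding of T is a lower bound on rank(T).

Lower bound: the mode-2 unfolding of T (rows indexed by j, columns by (i,k) = (0,0), (0,1), (0,2), (1,0), (1,1), (1,2)) is [[0, -1, -3, 0, -1, -3], [0, 2, 6, 0, 2, 6], [-3, 0, -10, 9, -12, -6]].
There the 2×2 minor on rows j ∈ {0, 2}, columns (i,k) ∈ {(0,0), (0,1)} is det [[0, -1], [-3, 0]] = -3 ≠ 0, so this unfolding has rank ≥ 2; CP rank is at least every unfolding rank, so rank(T) ≥ 2. (Flattening ranks never certify an upper bound on CP rank; for that we must actually write T with 2 rank-1 terms.)
Upper bound — finding two terms. Write S_k = T[:,:,k] for the frontal slices: S₀ = [[0, 0, -3], [0, 0, 9]], S₁ = [[-1, 2, 0], [-1, 2, -12]], S₂ = [[-3, 6, -10], [-3, 6, -6]].
If T = a₁ ⊗ b₁ ⊗ c₁ + a₂ ⊗ b₂ ⊗ c₂ then each S_k = c₁[k]·a₁b₁ᵀ + c₂[k]·a₂b₂ᵀ. S₀ and S₁ are linearly independent, so a₁b₁ᵀ and a₂b₂ᵀ must span the same plane of matrices: they are the rank-1 matrices of the form x·S₀ + y·S₁.
The 2×2 minor of x·S₀ + y·S₁ on rows {0,1}, columns {0,2} is −12·xy + 12·y² = (-12)·(x − y)(y), vanishing at (x:y) = (1:1) and (1:0).
M₁ = S₀ + S₁ = [[-1, 2, -3], [-1, 2, -3]] = −[1, 1][1, -2, 3]ᵀ and M₂ = S₀ = [[0, 0, -3], [0, 0, 9]] = (-3)·[1, -3][0, 0, 1]ᵀ, so take a₁ = [1, 1], b₁ = [1, -2, 3], a₂ = [1, -3], b₂ = [0, 0, 1].
Each slice is an integer combination of E₁ = a₁b₁ᵀ and E₂ = a₂b₂ᵀ: S₀ = −3·E₂, S₁ = −E₁ + 3·E₂, S₂ = −3·E₁ − E₂; reading off coefficients, c₁ = [0, -1, -3] and c₂ = [-3, 3, -1].
Hence T = [1, 1] ⊗ [1, -2, 3] ⊗ [0, -1, -3] + [1, -3] ⊗ [0, 0, 1] ⊗ [-3, 3, -1], so rank(T) ≤ 2.
These bounds meet, so rank(T) = 2.
Check entry T[1,0,0] = 0: (1)·(1)·(0) + (-3)·(0)·(-3) = 0.

2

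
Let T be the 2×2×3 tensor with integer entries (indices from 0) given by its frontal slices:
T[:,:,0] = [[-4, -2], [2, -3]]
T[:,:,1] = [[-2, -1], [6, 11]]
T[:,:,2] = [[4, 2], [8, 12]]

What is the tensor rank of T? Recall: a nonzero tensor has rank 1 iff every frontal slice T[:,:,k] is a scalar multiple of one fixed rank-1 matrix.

Lower bound: in the mode-3 unfolding of T (rows indexed by k, columns by (i,j)) the 3×3 minor on rows k ∈ {0, 1, 2}, columns (i,j) ∈ {(0,0), (1,0), (1,1)} is det [[-4, 2, -3], [-2, 6, 11], [4, 8, 12]] = 320 ≠ 0, so that unfolding has rank ≥ 3 and hence rank(T) ≥ 3 (CP rank is at least every unfolding rank, though it can be larger).
Upper bound: T is a sum of 3 rank-1 terms, T = [0, 1] ⊗ [0, 1] ⊗ [-4, 8, 8] + [1, 2] ⊗ [2, 1] ⊗ [0, 1, 2] + [2, -1] ⊗ [2, 1] ⊗ [-1, -1, 0] (written with every a and b primitive with positive leading entry and the scale carried by c; CP decompositions are not unique, and this one is verified by expanding entrywise), so rank(T) ≤ 3.
These bounds meet, so rank(T) = 3.

3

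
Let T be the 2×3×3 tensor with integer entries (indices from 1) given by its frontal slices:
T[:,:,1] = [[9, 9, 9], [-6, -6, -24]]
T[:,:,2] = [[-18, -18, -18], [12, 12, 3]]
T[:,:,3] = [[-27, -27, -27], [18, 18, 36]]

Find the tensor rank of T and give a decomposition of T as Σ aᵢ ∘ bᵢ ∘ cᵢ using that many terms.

Lower bound: the mode-1 unfolding of T (rows indexed by i, columns by (j,k) = (1,1), (1,2), (1,3), (2,1), (2,2), (2,3), (3,1), (3,2), (3,3)) is [[9, -18, -27, 9, -18, -27, 9, -18, -27], [-6, 12, 18, -6, 12, 18, -24, 3, 36]].
There the 2×2 minor on rows i ∈ {1, 2}, columns (j,k) ∈ {(1,1), (3,1)} is det [[9, 9], [-6, -24]] = -162 ≠ 0, so this unfolding has rank ≥ 2; CP rank is at least every unfolding rank, so rank(T) ≥ 2. (Flattening ranks never certify an upper bound on CP rank; for that we must actually write T with 2 rank-1 terms.)
Upper bound — finding two terms. Write S_k = T[:,:,k] for the frontal slices: S₁ = [[9, 9, 9], [-6, -6, -24]], S₂ = [[-18, -18, -18], [12, 12, 3]], S₃ = [[-27, -27, -27], [18, 18, 36]].
If T = a₁ ∘ b₁ ∘ c₁ + a₂ ∘ b₂ ∘ c₂ then each S_k = c₁[k]·a₁b₁ᵀ + c₂[k]·a₂b₂ᵀ. S₁ and S₂ are linearly independent, so a₁b₁ᵀ and a₂b₂ᵀ must span the same plane of matrices: they are the rank-1 matrices of the form x·S₁ + y·S₂.
The 2×2 minor of x·S₁ + y·S₂ on rows {1,2}, columns {1,3} is −162·x² + 243·xy + 162·y² = (-81)·(x − 2·y)(2·x + y), vanishing at (x:y) = (2:1) and (1:-2).
M₁ = 2·S₁ + S₂ = [[0, 0, 0], [0, 0, -45]] = (-45)·[0, 1][0, 0, 1]ᵀ and M₂ = S₁ − 2·S₂ = [[45, 45, 45], [-30, -30, -30]] = 15·[3, -2][1, 1, 1]ᵀ, so take a₁ = [0, 1], b₁ = [0, 0, 1], a₂ = [3, -2], b₂ = [1, 1, 1].
Each slice is an integer combination of E₁ = a₁b₁ᵀ and E₂ = a₂b₂ᵀ: S₁ = −18·E₁ + 3·E₂, S₂ = −9·E₁ − 6·E₂, S₃ = 18·E₁ − 9·E₂; reading off coefficients, c₁ = [-18, -9, 18] and c₂ = [3, -6, -9].
Hence T = [0, 1] ∘ [0, 0, 1] ∘ [-18, -9, 18] + [3, -2] ∘ [1, 1, 1] ∘ [3, -6, -9], so rank(T) ≤ 2.
These bounds meet, so rank(T) = 2.

rank(T) = 2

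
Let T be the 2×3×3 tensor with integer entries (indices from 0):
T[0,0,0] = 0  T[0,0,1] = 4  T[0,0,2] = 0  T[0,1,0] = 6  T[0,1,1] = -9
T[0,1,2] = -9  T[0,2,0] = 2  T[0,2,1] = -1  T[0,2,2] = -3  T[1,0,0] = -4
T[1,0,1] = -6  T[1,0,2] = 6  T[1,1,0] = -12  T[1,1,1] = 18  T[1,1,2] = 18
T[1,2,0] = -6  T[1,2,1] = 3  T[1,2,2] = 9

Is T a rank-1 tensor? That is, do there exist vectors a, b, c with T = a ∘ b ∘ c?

The mode-2 unfolding of T (rows indexed by j, columns by (i,k) = (0,0), (0,1), (0,2), (1,0), (1,1), (1,2)) is [[0, 4, 0, -4, -6, 6], [6, -9, -9, -12, 18, 18], [2, -1, -3, -6, 3, 9]].
There the 2×2 minor on rows j ∈ {0, 1}, columns (i,k) ∈ {(0,0), (0,1)} is det [[0, 4], [6, -9]] = -24 ≠ 0, so this unfolding has rank ≥ 2; CP rank is at least every unfolding rank, so rank(T) ≥ 2.
In particular rank(T) ≥ 2 > 1, so T is not rank-1.

No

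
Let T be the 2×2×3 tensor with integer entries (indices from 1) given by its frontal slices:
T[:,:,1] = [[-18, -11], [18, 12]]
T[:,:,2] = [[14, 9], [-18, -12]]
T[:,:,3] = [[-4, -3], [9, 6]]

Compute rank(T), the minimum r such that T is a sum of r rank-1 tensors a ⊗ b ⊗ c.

2

Lower bound: the mode-2 unfolding of T (rows indexed by j, columns by (i,k) = (1,1), (1,2), (1,3), (2,1), (2,2), (2,3)) is [[-18, 14, -4, 18, -18, 9], [-11, 9, -3, 12, -12, 6]].
There the 2×2 minor on rows j ∈ {1, 2}, columns (i,k) ∈ {(1,1), (1,2)} is det [[-18, 14], [-11, 9]] = -8 ≠ 0, so this unfolding has rank ≥ 2; CP rank is at least every unfolding rank, so rank(T) ≥ 2. (Flattening ranks never certify an upper bound on CP rank; for that we must actually write T with 2 rank-1 terms.)
Upper bound — finding two terms. Write S_k = T[:,:,k] for the frontal slices: S₁ = [[-18, -11], [18, 12]], S₂ = [[14, 9], [-18, -12]], S₃ = [[-4, -3], [9, 6]].
If T = a₁ ⊗ b₁ ⊗ c₁ + a₂ ⊗ b₂ ⊗ c₂ then each S_k = c₁[k]·a₁b₁ᵀ + c₂[k]·a₂b₂ᵀ. S₁ and S₂ are linearly independent, so a₁b₁ᵀ and a₂b₂ᵀ must span the same plane of matrices: they are the rank-1 matrices of the form x·S₁ + y·S₂.
det(x·S₁ + y·S₂) is −18·x² + 24·xy − 6·y² = (-6)·(3·x − y)(x − y), vanishing at (x:y) = (1:3) and (1:1).
M₁ = S₁ + 3·S₂ = [[24, 16], [-36, -24]] = 4·[2, -3][3, 2]ᵀ and M₂ = S₁ + S₂ = [[-4, -2], [0, 0]] = (-2)·[1, 0][2, 1]ᵀ, so take a₁ = [2, -3], b₁ = [3, 2], a₂ = [1, 0], b₂ = [2, 1].
Each slice is an integer combination of E₁ = a₁b₁ᵀ and E₂ = a₂b₂ᵀ: S₁ = −2·E₁ − 3·E₂, S₂ = 2·E₁ + E₂, S₃ = −E₁ + E₂; reading off coefficients, c₁ = [-2, 2, -1] and c₂ = [-3, 1, 1].
Hence T = [2, -3] ⊗ [3, 2] ⊗ [-2, 2, -1] + [1, 0] ⊗ [2, 1] ⊗ [-3, 1, 1], so rank(T) ≤ 2.
These bounds meet, so rank(T) = 2.
Check entry T[1,2,3] = -3: (2)·(2)·(-1) + (1)·(1)·(1) = -3.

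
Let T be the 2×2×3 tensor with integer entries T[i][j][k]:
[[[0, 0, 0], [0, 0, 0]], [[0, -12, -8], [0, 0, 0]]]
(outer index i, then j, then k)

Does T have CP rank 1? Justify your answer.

If T = a ⊗ b ⊗ c then every fibre of T is a multiple of the corresponding factor, so read the factors off the fibres through the nonzero entry T[1,0,1] = -12.
The mode-1 fibre T[:,0,1] = [0, -12] gives a = [0, 1] (primitive direction); the mode-2 fibre T[1,:,1] = [-12, 0] gives b = [1, 0]; then c[k] = T[1,0,k] / (a[1]·b[0]) = [0, -12, -8] / 1 = [0, -12, -8].
Expanding [0, 1] ⊗ [1, 0] ⊗ [0, -12, -8] reproduces all 12 entries of T, so T = [0, 1] ⊗ [1, 0] ⊗ [0, -12, -8] and rank(T) ≤ 1.
Equivalently every frontal slice T[:,:,k] is c[k] times the rank-1 matrix [0, 1] ⊗ [1, 0]. So T has rank 1 (it is nonzero).

Yes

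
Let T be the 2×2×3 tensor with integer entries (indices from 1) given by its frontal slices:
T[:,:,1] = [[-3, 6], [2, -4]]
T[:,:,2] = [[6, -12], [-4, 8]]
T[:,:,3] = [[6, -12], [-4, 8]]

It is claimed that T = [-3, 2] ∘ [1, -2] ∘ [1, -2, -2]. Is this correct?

Reconstruct entrywise from the claimed factors. For example, T[2,2,1] = -4 and Σₗ aₗ[2]bₗ[2]cₗ[1] = (2)·(-2)·(1) = -4; checking all 12 entries, every one matches. The claim holds.

Yes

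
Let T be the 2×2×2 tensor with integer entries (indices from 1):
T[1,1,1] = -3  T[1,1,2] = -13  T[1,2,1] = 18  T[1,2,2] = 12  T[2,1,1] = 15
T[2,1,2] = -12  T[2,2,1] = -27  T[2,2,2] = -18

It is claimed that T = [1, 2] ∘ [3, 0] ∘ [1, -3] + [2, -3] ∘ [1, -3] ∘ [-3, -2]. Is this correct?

Reconstruct entrywise from the claimed factors. For example, T[1,2,1] = 18 and Σₗ aₗ[1]bₗ[2]cₗ[1] = (1)·(0)·(1) + (2)·(-3)·(-3) = 18; checking all 8 entries, every one matches. The claim holds.

Yes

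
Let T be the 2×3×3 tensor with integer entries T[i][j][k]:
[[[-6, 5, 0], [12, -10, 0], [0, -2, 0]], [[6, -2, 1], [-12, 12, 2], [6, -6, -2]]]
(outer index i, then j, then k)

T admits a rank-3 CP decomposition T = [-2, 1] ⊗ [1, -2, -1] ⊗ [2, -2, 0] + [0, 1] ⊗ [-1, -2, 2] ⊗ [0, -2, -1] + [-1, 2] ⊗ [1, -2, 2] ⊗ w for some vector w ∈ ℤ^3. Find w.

w = [2, -1, 0]

Subtract the known terms from T to get the rank-1 residual R = [-1, 2] ⊗ [1, -2, 2] ⊗ w, so R[i,j,k] = a[i]·b[j]·w[k]. Pick indices with nonzero a[0]·b[0] = (-1)·(1) = -1. Only the fibre through (0,0,·) is needed: R[0,0,:] = T[0,0,:] − Σₗ aₗ[0]bₗ[0]cₗ = [-6, 5, 0] − (-2)·(1)·[2, -2, 0] − (0)·(-1)·[0, -2, -1] = [-2, 1, 0]. Then w[k] = R[0,0,k] / -1 for each k, giving w = [-2, 1, 0] / -1 = [2, -1, 0].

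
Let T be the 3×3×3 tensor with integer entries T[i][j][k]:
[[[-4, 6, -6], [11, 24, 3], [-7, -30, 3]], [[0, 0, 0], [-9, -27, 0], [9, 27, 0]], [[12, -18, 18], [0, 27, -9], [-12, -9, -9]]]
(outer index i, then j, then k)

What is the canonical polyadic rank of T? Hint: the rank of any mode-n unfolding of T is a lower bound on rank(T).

2

Lower bound: the mode-1 unfolding of T (rows indexed by i, columns by (j,k) = (0,0), (0,1), (0,2), (1,0), (1,1), (1,2), (2,0), (2,1), (2,2)) is [[-4, 6, -6, 11, 24, 3, -7, -30, 3], [0, 0, 0, -9, -27, 0, 9, 27, 0], [12, -18, 18, 0, 27, -9, -12, -9, -9]].
There the 2×2 minor on rows i ∈ {0, 1}, columns (j,k) ∈ {(0,0), (1,0)} is det [[-4, 11], [0, -9]] = 36 ≠ 0, so this unfolding has rank ≥ 2; CP rank is at least every unfolding rank, so rank(T) ≥ 2. (This is only a lower bound: in general the CP rank may exceed every unfolding rank, so we still need to exhibit 2 rank-1 terms summing to T.)
Upper bound — finding two terms. Write S_k = T[:,:,k] for the frontal slices: S₀ = [[-4, 11, -7], [0, -9, 9], [12, 0, -12]], S₁ = [[6, 24, -30], [0, -27, 27], [-18, 27, -9]], S₂ = [[-6, 3, 3], [0, 0, 0], [18, -9, -9]].
If T = a₁ ⊗ b₁ ⊗ c₁ + a₂ ⊗ b₂ ⊗ c₂ then each S_k = c₁[k]·a₁b₁ᵀ + c₂[k]·a₂b₂ᵀ. S₀ and S₁ are linearly independent, so a₁b₁ᵀ and a₂b₂ᵀ must span the same plane of matrices: they are the rank-1 matrices of the form x·S₀ + y·S₁.
The 2×2 minor of x·S₀ + y·S₁ on rows {0,1}, columns {0,1} is 36·x² + 54·xy − 162·y² = 18·(2·x − 3·y)(x + 3·y), vanishing at (x:y) = (3:2) and (3:-1).
M₁ = 3·S₀ + 2·S₁ = [[0, 81, -81], [0, -81, 81], [0, 54, -54]] = 27·[3, -3, 2][0, 1, -1]ᵀ and M₂ = 3·S₀ − S₁ = [[-18, 9, 9], [0, 0, 0], [54, -27, -27]] = (-9)·[1, 0, -3][2, -1, -1]ᵀ, so take a₁ = [3, -3, 2], b₁ = [0, 1, -1], a₂ = [1, 0, -3], b₂ = [2, -1, -1].
Each slice is an integer combination of E₁ = a₁b₁ᵀ and E₂ = a₂b₂ᵀ: S₀ = 3·E₁ − 2·E₂, S₁ = 9·E₁ + 3·E₂, S₂ = −3·E₂; reading off coefficients, c₁ = [3, 9, 0] and c₂ = [-2, 3, -3].
Hence T = [3, -3, 2] ⊗ [0, 1, -1] ⊗ [3, 9, 0] + [1, 0, -3] ⊗ [2, -1, -1] ⊗ [-2, 3, -3], so rank(T) ≤ 2.
These bounds meet, so rank(T) = 2.
Check entry T[1,1,0] = -9: (-3)·(1)·(3) + (0)·(-1)·(-2) = -9.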